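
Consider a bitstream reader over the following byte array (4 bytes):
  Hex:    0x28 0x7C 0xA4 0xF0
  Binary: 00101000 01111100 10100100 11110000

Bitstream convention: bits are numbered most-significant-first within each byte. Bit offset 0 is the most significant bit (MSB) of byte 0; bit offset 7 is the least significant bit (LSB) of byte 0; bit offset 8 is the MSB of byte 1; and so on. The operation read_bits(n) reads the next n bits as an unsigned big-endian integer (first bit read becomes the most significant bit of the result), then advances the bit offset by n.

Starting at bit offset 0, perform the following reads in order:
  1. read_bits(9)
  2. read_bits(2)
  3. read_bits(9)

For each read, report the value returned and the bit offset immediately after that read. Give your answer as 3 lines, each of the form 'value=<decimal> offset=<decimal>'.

Read 1: bits[0:9] width=9 -> value=80 (bin 001010000); offset now 9 = byte 1 bit 1; 23 bits remain
Read 2: bits[9:11] width=2 -> value=3 (bin 11); offset now 11 = byte 1 bit 3; 21 bits remain
Read 3: bits[11:20] width=9 -> value=458 (bin 111001010); offset now 20 = byte 2 bit 4; 12 bits remain

Answer: value=80 offset=9
value=3 offset=11
value=458 offset=20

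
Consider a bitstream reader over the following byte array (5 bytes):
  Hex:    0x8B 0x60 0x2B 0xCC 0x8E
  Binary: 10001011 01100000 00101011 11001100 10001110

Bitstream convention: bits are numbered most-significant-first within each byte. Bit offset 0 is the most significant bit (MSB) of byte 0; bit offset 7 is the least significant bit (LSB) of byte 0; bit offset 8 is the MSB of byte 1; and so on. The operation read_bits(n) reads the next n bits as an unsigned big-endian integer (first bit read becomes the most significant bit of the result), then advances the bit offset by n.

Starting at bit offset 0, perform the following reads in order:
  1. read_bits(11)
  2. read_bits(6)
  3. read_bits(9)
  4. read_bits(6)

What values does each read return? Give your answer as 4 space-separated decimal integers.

Read 1: bits[0:11] width=11 -> value=1115 (bin 10001011011); offset now 11 = byte 1 bit 3; 29 bits remain
Read 2: bits[11:17] width=6 -> value=0 (bin 000000); offset now 17 = byte 2 bit 1; 23 bits remain
Read 3: bits[17:26] width=9 -> value=175 (bin 010101111); offset now 26 = byte 3 bit 2; 14 bits remain
Read 4: bits[26:32] width=6 -> value=12 (bin 001100); offset now 32 = byte 4 bit 0; 8 bits remain

Answer: 1115 0 175 12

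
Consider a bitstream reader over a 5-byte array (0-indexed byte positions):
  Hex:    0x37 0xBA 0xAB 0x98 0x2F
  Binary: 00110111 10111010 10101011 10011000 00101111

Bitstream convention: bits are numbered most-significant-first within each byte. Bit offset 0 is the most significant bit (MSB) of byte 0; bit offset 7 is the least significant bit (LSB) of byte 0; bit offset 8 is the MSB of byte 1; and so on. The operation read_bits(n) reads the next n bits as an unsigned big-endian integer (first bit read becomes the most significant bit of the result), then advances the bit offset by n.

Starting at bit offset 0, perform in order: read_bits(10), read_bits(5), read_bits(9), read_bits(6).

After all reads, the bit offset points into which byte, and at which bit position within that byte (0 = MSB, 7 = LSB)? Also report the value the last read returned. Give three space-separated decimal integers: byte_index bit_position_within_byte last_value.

Read 1: bits[0:10] width=10 -> value=222 (bin 0011011110); offset now 10 = byte 1 bit 2; 30 bits remain
Read 2: bits[10:15] width=5 -> value=29 (bin 11101); offset now 15 = byte 1 bit 7; 25 bits remain
Read 3: bits[15:24] width=9 -> value=171 (bin 010101011); offset now 24 = byte 3 bit 0; 16 bits remain
Read 4: bits[24:30] width=6 -> value=38 (bin 100110); offset now 30 = byte 3 bit 6; 10 bits remain

Answer: 3 6 38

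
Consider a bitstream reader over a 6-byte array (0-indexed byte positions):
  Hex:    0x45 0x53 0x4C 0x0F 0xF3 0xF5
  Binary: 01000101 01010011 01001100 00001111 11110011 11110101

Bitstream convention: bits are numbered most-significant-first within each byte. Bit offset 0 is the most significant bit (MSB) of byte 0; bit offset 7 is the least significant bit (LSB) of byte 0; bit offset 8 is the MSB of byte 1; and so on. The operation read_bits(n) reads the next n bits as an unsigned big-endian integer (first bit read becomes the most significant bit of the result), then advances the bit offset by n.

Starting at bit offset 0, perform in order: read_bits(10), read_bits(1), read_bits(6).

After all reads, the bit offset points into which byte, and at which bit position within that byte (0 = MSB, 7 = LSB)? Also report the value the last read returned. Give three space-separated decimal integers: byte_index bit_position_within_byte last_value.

Answer: 2 1 38

Derivation:
Read 1: bits[0:10] width=10 -> value=277 (bin 0100010101); offset now 10 = byte 1 bit 2; 38 bits remain
Read 2: bits[10:11] width=1 -> value=0 (bin 0); offset now 11 = byte 1 bit 3; 37 bits remain
Read 3: bits[11:17] width=6 -> value=38 (bin 100110); offset now 17 = byte 2 bit 1; 31 bits remain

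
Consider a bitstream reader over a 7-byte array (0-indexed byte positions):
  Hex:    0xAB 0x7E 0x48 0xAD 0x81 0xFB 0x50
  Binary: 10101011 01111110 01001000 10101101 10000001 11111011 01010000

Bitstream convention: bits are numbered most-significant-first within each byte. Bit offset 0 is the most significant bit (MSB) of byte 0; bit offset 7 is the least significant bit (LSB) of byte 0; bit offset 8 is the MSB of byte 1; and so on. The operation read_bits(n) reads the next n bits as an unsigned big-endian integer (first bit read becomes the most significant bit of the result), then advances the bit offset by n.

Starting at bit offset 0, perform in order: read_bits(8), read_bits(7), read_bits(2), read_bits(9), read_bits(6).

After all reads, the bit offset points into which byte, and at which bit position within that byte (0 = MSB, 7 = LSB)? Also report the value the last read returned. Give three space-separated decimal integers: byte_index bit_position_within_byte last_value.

Answer: 4 0 45

Derivation:
Read 1: bits[0:8] width=8 -> value=171 (bin 10101011); offset now 8 = byte 1 bit 0; 48 bits remain
Read 2: bits[8:15] width=7 -> value=63 (bin 0111111); offset now 15 = byte 1 bit 7; 41 bits remain
Read 3: bits[15:17] width=2 -> value=0 (bin 00); offset now 17 = byte 2 bit 1; 39 bits remain
Read 4: bits[17:26] width=9 -> value=290 (bin 100100010); offset now 26 = byte 3 bit 2; 30 bits remain
Read 5: bits[26:32] width=6 -> value=45 (bin 101101); offset now 32 = byte 4 bit 0; 24 bits remain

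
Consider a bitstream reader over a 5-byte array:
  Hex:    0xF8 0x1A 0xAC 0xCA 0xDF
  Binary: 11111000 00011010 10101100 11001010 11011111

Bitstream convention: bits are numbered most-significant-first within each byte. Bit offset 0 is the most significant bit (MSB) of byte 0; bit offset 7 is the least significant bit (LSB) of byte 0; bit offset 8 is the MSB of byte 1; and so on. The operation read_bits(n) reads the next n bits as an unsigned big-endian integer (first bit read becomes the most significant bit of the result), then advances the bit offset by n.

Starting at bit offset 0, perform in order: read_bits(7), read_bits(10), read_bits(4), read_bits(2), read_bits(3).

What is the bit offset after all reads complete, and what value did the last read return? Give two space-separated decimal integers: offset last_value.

Read 1: bits[0:7] width=7 -> value=124 (bin 1111100); offset now 7 = byte 0 bit 7; 33 bits remain
Read 2: bits[7:17] width=10 -> value=53 (bin 0000110101); offset now 17 = byte 2 bit 1; 23 bits remain
Read 3: bits[17:21] width=4 -> value=5 (bin 0101); offset now 21 = byte 2 bit 5; 19 bits remain
Read 4: bits[21:23] width=2 -> value=2 (bin 10); offset now 23 = byte 2 bit 7; 17 bits remain
Read 5: bits[23:26] width=3 -> value=3 (bin 011); offset now 26 = byte 3 bit 2; 14 bits remain

Answer: 26 3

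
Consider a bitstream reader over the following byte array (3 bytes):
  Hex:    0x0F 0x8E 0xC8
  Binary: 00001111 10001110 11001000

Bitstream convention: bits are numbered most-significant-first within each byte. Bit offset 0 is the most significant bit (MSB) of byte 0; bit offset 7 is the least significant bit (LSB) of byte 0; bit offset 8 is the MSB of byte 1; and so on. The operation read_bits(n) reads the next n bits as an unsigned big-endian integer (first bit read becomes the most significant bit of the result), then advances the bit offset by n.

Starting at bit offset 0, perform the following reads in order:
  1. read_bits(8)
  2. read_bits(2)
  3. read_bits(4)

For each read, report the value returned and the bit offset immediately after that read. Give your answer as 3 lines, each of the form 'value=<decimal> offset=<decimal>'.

Answer: value=15 offset=8
value=2 offset=10
value=3 offset=14

Derivation:
Read 1: bits[0:8] width=8 -> value=15 (bin 00001111); offset now 8 = byte 1 bit 0; 16 bits remain
Read 2: bits[8:10] width=2 -> value=2 (bin 10); offset now 10 = byte 1 bit 2; 14 bits remain
Read 3: bits[10:14] width=4 -> value=3 (bin 0011); offset now 14 = byte 1 bit 6; 10 bits remain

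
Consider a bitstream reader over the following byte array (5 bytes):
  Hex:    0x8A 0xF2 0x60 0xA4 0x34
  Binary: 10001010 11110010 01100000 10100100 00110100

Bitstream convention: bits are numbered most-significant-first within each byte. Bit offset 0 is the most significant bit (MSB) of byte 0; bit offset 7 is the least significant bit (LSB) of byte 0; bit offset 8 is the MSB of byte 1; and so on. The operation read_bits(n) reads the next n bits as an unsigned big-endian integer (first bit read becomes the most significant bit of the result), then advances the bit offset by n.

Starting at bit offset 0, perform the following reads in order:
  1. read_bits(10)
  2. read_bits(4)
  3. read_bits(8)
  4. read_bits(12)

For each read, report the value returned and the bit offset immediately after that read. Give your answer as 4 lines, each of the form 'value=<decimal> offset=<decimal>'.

Read 1: bits[0:10] width=10 -> value=555 (bin 1000101011); offset now 10 = byte 1 bit 2; 30 bits remain
Read 2: bits[10:14] width=4 -> value=12 (bin 1100); offset now 14 = byte 1 bit 6; 26 bits remain
Read 3: bits[14:22] width=8 -> value=152 (bin 10011000); offset now 22 = byte 2 bit 6; 18 bits remain
Read 4: bits[22:34] width=12 -> value=656 (bin 001010010000); offset now 34 = byte 4 bit 2; 6 bits remain

Answer: value=555 offset=10
value=12 offset=14
value=152 offset=22
value=656 offset=34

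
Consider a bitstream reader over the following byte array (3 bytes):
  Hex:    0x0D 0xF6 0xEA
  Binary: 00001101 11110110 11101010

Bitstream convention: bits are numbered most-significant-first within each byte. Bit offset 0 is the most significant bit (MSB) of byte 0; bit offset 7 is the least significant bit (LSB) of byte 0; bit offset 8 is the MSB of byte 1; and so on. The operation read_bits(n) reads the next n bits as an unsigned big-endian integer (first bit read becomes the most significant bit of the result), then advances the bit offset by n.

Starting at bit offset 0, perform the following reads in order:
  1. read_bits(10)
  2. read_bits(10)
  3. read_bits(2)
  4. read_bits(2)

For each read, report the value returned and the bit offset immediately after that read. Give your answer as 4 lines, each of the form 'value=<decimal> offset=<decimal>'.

Read 1: bits[0:10] width=10 -> value=55 (bin 0000110111); offset now 10 = byte 1 bit 2; 14 bits remain
Read 2: bits[10:20] width=10 -> value=878 (bin 1101101110); offset now 20 = byte 2 bit 4; 4 bits remain
Read 3: bits[20:22] width=2 -> value=2 (bin 10); offset now 22 = byte 2 bit 6; 2 bits remain
Read 4: bits[22:24] width=2 -> value=2 (bin 10); offset now 24 = byte 3 bit 0; 0 bits remain

Answer: value=55 offset=10
value=878 offset=20
value=2 offset=22
value=2 offset=24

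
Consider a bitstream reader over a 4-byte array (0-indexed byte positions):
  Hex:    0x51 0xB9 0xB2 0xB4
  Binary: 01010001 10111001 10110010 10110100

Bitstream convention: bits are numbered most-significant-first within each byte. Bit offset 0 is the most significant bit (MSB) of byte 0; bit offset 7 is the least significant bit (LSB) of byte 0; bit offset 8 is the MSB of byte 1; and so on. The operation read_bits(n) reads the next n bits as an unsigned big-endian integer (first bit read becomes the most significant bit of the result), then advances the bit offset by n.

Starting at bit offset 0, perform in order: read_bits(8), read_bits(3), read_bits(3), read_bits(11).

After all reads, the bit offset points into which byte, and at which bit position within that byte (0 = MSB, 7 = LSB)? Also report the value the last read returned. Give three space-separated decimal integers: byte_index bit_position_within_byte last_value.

Answer: 3 1 869

Derivation:
Read 1: bits[0:8] width=8 -> value=81 (bin 01010001); offset now 8 = byte 1 bit 0; 24 bits remain
Read 2: bits[8:11] width=3 -> value=5 (bin 101); offset now 11 = byte 1 bit 3; 21 bits remain
Read 3: bits[11:14] width=3 -> value=6 (bin 110); offset now 14 = byte 1 bit 6; 18 bits remain
Read 4: bits[14:25] width=11 -> value=869 (bin 01101100101); offset now 25 = byte 3 bit 1; 7 bits remain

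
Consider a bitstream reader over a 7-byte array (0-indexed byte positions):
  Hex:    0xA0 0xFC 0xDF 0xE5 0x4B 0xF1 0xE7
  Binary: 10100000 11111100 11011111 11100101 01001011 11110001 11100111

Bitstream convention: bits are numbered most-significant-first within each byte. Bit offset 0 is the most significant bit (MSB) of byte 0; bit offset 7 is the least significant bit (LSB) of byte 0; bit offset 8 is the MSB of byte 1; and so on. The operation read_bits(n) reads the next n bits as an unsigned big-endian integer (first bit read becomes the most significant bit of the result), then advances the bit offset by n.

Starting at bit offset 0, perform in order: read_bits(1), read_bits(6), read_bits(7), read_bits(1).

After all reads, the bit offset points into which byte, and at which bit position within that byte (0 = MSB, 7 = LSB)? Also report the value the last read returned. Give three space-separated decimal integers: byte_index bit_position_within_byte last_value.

Answer: 1 7 0

Derivation:
Read 1: bits[0:1] width=1 -> value=1 (bin 1); offset now 1 = byte 0 bit 1; 55 bits remain
Read 2: bits[1:7] width=6 -> value=16 (bin 010000); offset now 7 = byte 0 bit 7; 49 bits remain
Read 3: bits[7:14] width=7 -> value=63 (bin 0111111); offset now 14 = byte 1 bit 6; 42 bits remain
Read 4: bits[14:15] width=1 -> value=0 (bin 0); offset now 15 = byte 1 bit 7; 41 bits remain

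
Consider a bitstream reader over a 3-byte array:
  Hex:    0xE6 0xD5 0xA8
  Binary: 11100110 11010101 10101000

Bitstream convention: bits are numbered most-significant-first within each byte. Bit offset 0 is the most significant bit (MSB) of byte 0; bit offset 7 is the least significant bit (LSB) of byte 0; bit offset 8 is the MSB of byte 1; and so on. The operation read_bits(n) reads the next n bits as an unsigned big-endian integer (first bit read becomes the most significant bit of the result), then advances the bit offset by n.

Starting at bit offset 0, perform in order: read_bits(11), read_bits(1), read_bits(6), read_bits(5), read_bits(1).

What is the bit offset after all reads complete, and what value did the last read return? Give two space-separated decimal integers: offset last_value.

Read 1: bits[0:11] width=11 -> value=1846 (bin 11100110110); offset now 11 = byte 1 bit 3; 13 bits remain
Read 2: bits[11:12] width=1 -> value=1 (bin 1); offset now 12 = byte 1 bit 4; 12 bits remain
Read 3: bits[12:18] width=6 -> value=22 (bin 010110); offset now 18 = byte 2 bit 2; 6 bits remain
Read 4: bits[18:23] width=5 -> value=20 (bin 10100); offset now 23 = byte 2 bit 7; 1 bits remain
Read 5: bits[23:24] width=1 -> value=0 (bin 0); offset now 24 = byte 3 bit 0; 0 bits remain

Answer: 24 0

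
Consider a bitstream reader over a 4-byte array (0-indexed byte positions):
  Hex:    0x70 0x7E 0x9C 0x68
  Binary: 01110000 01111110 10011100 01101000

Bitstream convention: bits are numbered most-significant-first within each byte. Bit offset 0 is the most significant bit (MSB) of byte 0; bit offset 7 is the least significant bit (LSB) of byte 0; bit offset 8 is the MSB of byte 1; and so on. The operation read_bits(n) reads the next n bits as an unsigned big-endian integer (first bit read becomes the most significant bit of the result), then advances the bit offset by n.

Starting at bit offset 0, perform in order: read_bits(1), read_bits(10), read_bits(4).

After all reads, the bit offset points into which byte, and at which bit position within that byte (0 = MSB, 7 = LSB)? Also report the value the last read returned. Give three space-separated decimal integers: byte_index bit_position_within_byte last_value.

Answer: 1 7 15

Derivation:
Read 1: bits[0:1] width=1 -> value=0 (bin 0); offset now 1 = byte 0 bit 1; 31 bits remain
Read 2: bits[1:11] width=10 -> value=899 (bin 1110000011); offset now 11 = byte 1 bit 3; 21 bits remain
Read 3: bits[11:15] width=4 -> value=15 (bin 1111); offset now 15 = byte 1 bit 7; 17 bits remain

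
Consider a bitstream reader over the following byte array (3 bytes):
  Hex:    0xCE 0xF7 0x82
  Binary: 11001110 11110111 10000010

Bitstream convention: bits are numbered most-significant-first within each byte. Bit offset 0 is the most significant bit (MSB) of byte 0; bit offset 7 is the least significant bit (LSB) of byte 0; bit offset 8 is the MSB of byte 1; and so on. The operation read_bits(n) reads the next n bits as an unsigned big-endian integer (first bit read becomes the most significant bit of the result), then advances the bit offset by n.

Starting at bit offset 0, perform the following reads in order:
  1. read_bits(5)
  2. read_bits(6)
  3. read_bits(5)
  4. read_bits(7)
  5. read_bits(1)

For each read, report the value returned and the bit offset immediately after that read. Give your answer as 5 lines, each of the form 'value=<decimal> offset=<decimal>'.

Read 1: bits[0:5] width=5 -> value=25 (bin 11001); offset now 5 = byte 0 bit 5; 19 bits remain
Read 2: bits[5:11] width=6 -> value=55 (bin 110111); offset now 11 = byte 1 bit 3; 13 bits remain
Read 3: bits[11:16] width=5 -> value=23 (bin 10111); offset now 16 = byte 2 bit 0; 8 bits remain
Read 4: bits[16:23] width=7 -> value=65 (bin 1000001); offset now 23 = byte 2 bit 7; 1 bits remain
Read 5: bits[23:24] width=1 -> value=0 (bin 0); offset now 24 = byte 3 bit 0; 0 bits remain

Answer: value=25 offset=5
value=55 offset=11
value=23 offset=16
value=65 offset=23
value=0 offset=24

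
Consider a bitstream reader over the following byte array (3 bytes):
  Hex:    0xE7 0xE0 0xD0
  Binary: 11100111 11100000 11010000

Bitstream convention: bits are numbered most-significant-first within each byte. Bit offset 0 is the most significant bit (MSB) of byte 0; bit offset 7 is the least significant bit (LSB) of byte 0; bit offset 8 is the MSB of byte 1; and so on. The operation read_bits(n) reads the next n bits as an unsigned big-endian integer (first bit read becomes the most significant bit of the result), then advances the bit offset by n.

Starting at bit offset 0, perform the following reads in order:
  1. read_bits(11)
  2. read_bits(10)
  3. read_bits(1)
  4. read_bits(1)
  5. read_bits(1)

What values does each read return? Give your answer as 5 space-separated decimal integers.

Read 1: bits[0:11] width=11 -> value=1855 (bin 11100111111); offset now 11 = byte 1 bit 3; 13 bits remain
Read 2: bits[11:21] width=10 -> value=26 (bin 0000011010); offset now 21 = byte 2 bit 5; 3 bits remain
Read 3: bits[21:22] width=1 -> value=0 (bin 0); offset now 22 = byte 2 bit 6; 2 bits remain
Read 4: bits[22:23] width=1 -> value=0 (bin 0); offset now 23 = byte 2 bit 7; 1 bits remain
Read 5: bits[23:24] width=1 -> value=0 (bin 0); offset now 24 = byte 3 bit 0; 0 bits remain

Answer: 1855 26 0 0 0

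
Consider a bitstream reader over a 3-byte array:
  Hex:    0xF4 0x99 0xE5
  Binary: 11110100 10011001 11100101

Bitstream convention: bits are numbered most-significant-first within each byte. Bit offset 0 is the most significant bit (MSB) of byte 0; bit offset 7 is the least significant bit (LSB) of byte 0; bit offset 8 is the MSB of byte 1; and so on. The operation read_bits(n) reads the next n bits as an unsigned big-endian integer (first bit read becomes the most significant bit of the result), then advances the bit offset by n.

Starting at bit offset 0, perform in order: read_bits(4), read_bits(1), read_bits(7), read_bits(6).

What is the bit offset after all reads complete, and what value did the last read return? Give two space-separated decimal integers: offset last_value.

Read 1: bits[0:4] width=4 -> value=15 (bin 1111); offset now 4 = byte 0 bit 4; 20 bits remain
Read 2: bits[4:5] width=1 -> value=0 (bin 0); offset now 5 = byte 0 bit 5; 19 bits remain
Read 3: bits[5:12] width=7 -> value=73 (bin 1001001); offset now 12 = byte 1 bit 4; 12 bits remain
Read 4: bits[12:18] width=6 -> value=39 (bin 100111); offset now 18 = byte 2 bit 2; 6 bits remain

Answer: 18 39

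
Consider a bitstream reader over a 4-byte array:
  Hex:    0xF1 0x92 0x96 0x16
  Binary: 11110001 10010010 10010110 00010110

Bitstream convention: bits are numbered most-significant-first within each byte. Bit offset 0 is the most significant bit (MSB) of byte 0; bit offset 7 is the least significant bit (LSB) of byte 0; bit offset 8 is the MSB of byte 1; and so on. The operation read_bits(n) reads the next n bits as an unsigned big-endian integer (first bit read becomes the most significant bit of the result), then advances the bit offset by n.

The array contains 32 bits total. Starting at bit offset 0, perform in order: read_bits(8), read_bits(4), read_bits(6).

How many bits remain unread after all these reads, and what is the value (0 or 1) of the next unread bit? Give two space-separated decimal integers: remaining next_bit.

Read 1: bits[0:8] width=8 -> value=241 (bin 11110001); offset now 8 = byte 1 bit 0; 24 bits remain
Read 2: bits[8:12] width=4 -> value=9 (bin 1001); offset now 12 = byte 1 bit 4; 20 bits remain
Read 3: bits[12:18] width=6 -> value=10 (bin 001010); offset now 18 = byte 2 bit 2; 14 bits remain

Answer: 14 0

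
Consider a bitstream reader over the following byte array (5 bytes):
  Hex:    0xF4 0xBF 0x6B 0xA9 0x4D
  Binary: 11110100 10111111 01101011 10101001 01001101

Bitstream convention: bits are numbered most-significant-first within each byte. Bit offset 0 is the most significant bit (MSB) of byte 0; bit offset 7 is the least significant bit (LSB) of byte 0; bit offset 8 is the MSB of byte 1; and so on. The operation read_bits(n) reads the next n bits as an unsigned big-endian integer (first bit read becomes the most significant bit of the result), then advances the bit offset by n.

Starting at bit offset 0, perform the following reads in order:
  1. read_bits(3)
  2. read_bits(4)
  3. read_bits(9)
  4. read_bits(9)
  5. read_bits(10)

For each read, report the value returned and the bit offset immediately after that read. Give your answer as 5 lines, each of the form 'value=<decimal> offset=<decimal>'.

Read 1: bits[0:3] width=3 -> value=7 (bin 111); offset now 3 = byte 0 bit 3; 37 bits remain
Read 2: bits[3:7] width=4 -> value=10 (bin 1010); offset now 7 = byte 0 bit 7; 33 bits remain
Read 3: bits[7:16] width=9 -> value=191 (bin 010111111); offset now 16 = byte 2 bit 0; 24 bits remain
Read 4: bits[16:25] width=9 -> value=215 (bin 011010111); offset now 25 = byte 3 bit 1; 15 bits remain
Read 5: bits[25:35] width=10 -> value=330 (bin 0101001010); offset now 35 = byte 4 bit 3; 5 bits remain

Answer: value=7 offset=3
value=10 offset=7
value=191 offset=16
value=215 offset=25
value=330 offset=35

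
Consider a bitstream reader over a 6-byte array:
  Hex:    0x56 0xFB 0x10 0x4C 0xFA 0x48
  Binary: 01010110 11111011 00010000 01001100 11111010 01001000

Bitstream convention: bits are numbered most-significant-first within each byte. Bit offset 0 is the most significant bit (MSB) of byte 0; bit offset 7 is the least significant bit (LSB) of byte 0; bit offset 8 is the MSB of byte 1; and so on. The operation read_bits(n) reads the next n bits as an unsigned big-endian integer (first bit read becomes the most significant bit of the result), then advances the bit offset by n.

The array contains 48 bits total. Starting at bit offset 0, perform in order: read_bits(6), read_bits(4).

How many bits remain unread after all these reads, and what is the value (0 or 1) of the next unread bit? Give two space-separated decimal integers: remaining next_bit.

Read 1: bits[0:6] width=6 -> value=21 (bin 010101); offset now 6 = byte 0 bit 6; 42 bits remain
Read 2: bits[6:10] width=4 -> value=11 (bin 1011); offset now 10 = byte 1 bit 2; 38 bits remain

Answer: 38 1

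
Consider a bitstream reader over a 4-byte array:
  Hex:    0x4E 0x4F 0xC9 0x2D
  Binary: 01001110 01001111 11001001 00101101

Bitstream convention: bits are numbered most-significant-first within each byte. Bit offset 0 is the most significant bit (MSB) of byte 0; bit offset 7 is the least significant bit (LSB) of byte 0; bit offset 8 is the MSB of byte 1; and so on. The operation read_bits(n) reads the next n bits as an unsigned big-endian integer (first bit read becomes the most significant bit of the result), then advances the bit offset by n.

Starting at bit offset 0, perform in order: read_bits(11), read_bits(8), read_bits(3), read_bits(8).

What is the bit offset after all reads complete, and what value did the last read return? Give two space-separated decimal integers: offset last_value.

Read 1: bits[0:11] width=11 -> value=626 (bin 01001110010); offset now 11 = byte 1 bit 3; 21 bits remain
Read 2: bits[11:19] width=8 -> value=126 (bin 01111110); offset now 19 = byte 2 bit 3; 13 bits remain
Read 3: bits[19:22] width=3 -> value=2 (bin 010); offset now 22 = byte 2 bit 6; 10 bits remain
Read 4: bits[22:30] width=8 -> value=75 (bin 01001011); offset now 30 = byte 3 bit 6; 2 bits remain

Answer: 30 75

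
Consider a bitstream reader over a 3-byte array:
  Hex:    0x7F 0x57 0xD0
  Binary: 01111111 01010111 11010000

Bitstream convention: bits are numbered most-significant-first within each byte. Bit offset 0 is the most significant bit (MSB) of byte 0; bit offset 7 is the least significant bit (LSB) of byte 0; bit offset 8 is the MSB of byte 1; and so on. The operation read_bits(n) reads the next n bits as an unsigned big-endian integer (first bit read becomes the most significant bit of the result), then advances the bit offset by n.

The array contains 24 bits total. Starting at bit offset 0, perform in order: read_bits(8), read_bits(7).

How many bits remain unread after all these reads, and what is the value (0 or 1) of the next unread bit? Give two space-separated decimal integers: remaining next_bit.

Answer: 9 1

Derivation:
Read 1: bits[0:8] width=8 -> value=127 (bin 01111111); offset now 8 = byte 1 bit 0; 16 bits remain
Read 2: bits[8:15] width=7 -> value=43 (bin 0101011); offset now 15 = byte 1 bit 7; 9 bits remain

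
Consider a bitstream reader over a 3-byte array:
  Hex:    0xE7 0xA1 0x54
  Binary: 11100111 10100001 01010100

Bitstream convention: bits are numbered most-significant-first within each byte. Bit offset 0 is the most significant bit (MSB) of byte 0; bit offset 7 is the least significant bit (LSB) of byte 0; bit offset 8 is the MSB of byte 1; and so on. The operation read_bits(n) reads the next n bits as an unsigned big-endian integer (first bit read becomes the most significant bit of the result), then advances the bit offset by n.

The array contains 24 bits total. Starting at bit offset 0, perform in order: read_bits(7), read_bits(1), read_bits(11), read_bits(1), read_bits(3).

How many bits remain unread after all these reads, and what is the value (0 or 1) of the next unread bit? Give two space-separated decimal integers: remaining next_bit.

Answer: 1 0

Derivation:
Read 1: bits[0:7] width=7 -> value=115 (bin 1110011); offset now 7 = byte 0 bit 7; 17 bits remain
Read 2: bits[7:8] width=1 -> value=1 (bin 1); offset now 8 = byte 1 bit 0; 16 bits remain
Read 3: bits[8:19] width=11 -> value=1290 (bin 10100001010); offset now 19 = byte 2 bit 3; 5 bits remain
Read 4: bits[19:20] width=1 -> value=1 (bin 1); offset now 20 = byte 2 bit 4; 4 bits remain
Read 5: bits[20:23] width=3 -> value=2 (bin 010); offset now 23 = byte 2 bit 7; 1 bits remain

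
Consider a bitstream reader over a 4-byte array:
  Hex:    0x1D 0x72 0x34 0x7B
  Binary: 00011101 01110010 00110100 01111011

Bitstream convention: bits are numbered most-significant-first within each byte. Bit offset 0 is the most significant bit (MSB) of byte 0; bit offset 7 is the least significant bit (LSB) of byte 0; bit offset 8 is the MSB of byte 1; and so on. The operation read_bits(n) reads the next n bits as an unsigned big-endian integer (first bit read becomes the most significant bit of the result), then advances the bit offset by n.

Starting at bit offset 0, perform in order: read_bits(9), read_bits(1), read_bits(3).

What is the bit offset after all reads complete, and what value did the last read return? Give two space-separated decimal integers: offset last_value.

Read 1: bits[0:9] width=9 -> value=58 (bin 000111010); offset now 9 = byte 1 bit 1; 23 bits remain
Read 2: bits[9:10] width=1 -> value=1 (bin 1); offset now 10 = byte 1 bit 2; 22 bits remain
Read 3: bits[10:13] width=3 -> value=6 (bin 110); offset now 13 = byte 1 bit 5; 19 bits remain

Answer: 13 6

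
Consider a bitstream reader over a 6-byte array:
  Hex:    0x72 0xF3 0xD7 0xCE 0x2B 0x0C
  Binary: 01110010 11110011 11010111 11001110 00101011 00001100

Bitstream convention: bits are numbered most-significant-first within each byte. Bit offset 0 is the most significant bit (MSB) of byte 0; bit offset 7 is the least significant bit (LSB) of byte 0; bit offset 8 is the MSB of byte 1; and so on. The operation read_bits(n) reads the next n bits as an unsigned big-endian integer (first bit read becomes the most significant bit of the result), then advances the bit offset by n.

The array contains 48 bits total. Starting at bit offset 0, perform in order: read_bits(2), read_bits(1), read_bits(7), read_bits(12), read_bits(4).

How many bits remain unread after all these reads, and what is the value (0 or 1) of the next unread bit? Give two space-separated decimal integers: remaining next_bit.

Read 1: bits[0:2] width=2 -> value=1 (bin 01); offset now 2 = byte 0 bit 2; 46 bits remain
Read 2: bits[2:3] width=1 -> value=1 (bin 1); offset now 3 = byte 0 bit 3; 45 bits remain
Read 3: bits[3:10] width=7 -> value=75 (bin 1001011); offset now 10 = byte 1 bit 2; 38 bits remain
Read 4: bits[10:22] width=12 -> value=3317 (bin 110011110101); offset now 22 = byte 2 bit 6; 26 bits remain
Read 5: bits[22:26] width=4 -> value=15 (bin 1111); offset now 26 = byte 3 bit 2; 22 bits remain

Answer: 22 0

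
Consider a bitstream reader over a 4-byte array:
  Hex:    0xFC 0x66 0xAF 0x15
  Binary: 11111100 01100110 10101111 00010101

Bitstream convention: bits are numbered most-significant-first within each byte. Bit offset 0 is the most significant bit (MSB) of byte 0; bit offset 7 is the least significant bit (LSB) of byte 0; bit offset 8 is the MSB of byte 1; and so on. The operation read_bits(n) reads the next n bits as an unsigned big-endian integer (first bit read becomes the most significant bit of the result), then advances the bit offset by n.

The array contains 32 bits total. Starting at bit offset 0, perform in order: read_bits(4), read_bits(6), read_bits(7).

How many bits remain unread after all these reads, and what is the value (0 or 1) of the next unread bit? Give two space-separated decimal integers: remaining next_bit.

Answer: 15 0

Derivation:
Read 1: bits[0:4] width=4 -> value=15 (bin 1111); offset now 4 = byte 0 bit 4; 28 bits remain
Read 2: bits[4:10] width=6 -> value=49 (bin 110001); offset now 10 = byte 1 bit 2; 22 bits remain
Read 3: bits[10:17] width=7 -> value=77 (bin 1001101); offset now 17 = byte 2 bit 1; 15 bits remain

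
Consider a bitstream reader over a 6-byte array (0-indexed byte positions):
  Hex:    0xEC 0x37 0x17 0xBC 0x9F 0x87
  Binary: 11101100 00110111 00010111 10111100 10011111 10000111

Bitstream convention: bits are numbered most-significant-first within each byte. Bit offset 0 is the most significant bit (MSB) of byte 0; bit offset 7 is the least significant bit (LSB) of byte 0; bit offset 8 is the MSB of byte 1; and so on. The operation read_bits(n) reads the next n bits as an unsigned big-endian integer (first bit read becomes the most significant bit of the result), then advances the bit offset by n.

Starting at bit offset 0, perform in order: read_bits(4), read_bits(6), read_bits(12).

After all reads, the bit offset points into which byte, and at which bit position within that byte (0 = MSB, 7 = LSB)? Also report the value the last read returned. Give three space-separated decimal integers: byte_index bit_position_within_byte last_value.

Answer: 2 6 3525

Derivation:
Read 1: bits[0:4] width=4 -> value=14 (bin 1110); offset now 4 = byte 0 bit 4; 44 bits remain
Read 2: bits[4:10] width=6 -> value=48 (bin 110000); offset now 10 = byte 1 bit 2; 38 bits remain
Read 3: bits[10:22] width=12 -> value=3525 (bin 110111000101); offset now 22 = byte 2 bit 6; 26 bits remain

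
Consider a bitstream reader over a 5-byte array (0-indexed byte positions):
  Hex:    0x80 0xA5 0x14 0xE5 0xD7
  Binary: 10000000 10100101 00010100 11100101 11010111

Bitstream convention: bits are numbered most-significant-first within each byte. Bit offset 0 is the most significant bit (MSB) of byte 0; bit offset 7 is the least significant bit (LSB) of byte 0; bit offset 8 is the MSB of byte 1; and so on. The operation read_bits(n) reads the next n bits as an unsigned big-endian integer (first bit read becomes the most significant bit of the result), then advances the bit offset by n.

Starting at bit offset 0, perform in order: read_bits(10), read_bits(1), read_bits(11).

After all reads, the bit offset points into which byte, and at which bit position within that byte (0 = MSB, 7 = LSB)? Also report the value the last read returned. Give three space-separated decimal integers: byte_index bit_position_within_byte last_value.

Read 1: bits[0:10] width=10 -> value=514 (bin 1000000010); offset now 10 = byte 1 bit 2; 30 bits remain
Read 2: bits[10:11] width=1 -> value=1 (bin 1); offset now 11 = byte 1 bit 3; 29 bits remain
Read 3: bits[11:22] width=11 -> value=325 (bin 00101000101); offset now 22 = byte 2 bit 6; 18 bits remain

Answer: 2 6 325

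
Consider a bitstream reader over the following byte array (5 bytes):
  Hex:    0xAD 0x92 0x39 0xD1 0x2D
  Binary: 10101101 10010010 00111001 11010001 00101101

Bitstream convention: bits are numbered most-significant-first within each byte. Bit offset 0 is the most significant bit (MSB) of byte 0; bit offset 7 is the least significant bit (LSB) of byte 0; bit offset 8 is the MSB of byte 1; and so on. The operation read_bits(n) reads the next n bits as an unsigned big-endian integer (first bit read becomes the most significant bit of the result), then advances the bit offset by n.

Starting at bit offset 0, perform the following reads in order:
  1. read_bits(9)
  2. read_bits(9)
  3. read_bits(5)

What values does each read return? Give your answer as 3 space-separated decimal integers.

Read 1: bits[0:9] width=9 -> value=347 (bin 101011011); offset now 9 = byte 1 bit 1; 31 bits remain
Read 2: bits[9:18] width=9 -> value=72 (bin 001001000); offset now 18 = byte 2 bit 2; 22 bits remain
Read 3: bits[18:23] width=5 -> value=28 (bin 11100); offset now 23 = byte 2 bit 7; 17 bits remain

Answer: 347 72 28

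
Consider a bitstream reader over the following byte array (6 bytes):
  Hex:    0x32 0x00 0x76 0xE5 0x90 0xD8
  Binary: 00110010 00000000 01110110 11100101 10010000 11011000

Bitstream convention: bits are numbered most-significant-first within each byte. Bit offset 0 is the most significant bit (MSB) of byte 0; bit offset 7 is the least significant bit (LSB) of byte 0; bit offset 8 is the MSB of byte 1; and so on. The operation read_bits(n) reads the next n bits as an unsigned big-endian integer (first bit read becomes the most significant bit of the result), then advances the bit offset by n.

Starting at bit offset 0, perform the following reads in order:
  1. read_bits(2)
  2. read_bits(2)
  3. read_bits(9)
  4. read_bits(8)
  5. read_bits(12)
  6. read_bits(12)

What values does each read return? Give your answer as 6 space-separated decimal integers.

Answer: 0 3 64 14 3531 539

Derivation:
Read 1: bits[0:2] width=2 -> value=0 (bin 00); offset now 2 = byte 0 bit 2; 46 bits remain
Read 2: bits[2:4] width=2 -> value=3 (bin 11); offset now 4 = byte 0 bit 4; 44 bits remain
Read 3: bits[4:13] width=9 -> value=64 (bin 001000000); offset now 13 = byte 1 bit 5; 35 bits remain
Read 4: bits[13:21] width=8 -> value=14 (bin 00001110); offset now 21 = byte 2 bit 5; 27 bits remain
Read 5: bits[21:33] width=12 -> value=3531 (bin 110111001011); offset now 33 = byte 4 bit 1; 15 bits remain
Read 6: bits[33:45] width=12 -> value=539 (bin 001000011011); offset now 45 = byte 5 bit 5; 3 bits remain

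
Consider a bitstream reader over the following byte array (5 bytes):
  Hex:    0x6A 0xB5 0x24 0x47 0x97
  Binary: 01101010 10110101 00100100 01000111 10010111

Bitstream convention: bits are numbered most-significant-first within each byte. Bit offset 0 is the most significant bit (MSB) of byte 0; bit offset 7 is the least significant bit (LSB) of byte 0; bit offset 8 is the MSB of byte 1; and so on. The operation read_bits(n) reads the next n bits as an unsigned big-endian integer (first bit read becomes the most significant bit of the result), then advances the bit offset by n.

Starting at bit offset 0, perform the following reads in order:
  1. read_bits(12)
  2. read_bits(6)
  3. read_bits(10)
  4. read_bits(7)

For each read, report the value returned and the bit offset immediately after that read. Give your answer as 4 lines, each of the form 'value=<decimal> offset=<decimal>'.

Answer: value=1707 offset=12
value=20 offset=18
value=580 offset=28
value=60 offset=35

Derivation:
Read 1: bits[0:12] width=12 -> value=1707 (bin 011010101011); offset now 12 = byte 1 bit 4; 28 bits remain
Read 2: bits[12:18] width=6 -> value=20 (bin 010100); offset now 18 = byte 2 bit 2; 22 bits remain
Read 3: bits[18:28] width=10 -> value=580 (bin 1001000100); offset now 28 = byte 3 bit 4; 12 bits remain
Read 4: bits[28:35] width=7 -> value=60 (bin 0111100); offset now 35 = byte 4 bit 3; 5 bits remain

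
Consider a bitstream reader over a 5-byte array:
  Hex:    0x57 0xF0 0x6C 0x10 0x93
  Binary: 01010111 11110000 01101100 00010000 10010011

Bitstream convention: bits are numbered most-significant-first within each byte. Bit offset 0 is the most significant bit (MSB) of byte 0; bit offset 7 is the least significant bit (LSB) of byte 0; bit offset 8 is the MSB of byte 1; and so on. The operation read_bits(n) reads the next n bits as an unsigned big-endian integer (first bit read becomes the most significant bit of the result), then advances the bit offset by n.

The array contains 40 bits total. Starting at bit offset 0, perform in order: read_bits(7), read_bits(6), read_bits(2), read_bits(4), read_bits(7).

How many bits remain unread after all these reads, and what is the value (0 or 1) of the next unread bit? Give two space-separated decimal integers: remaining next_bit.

Read 1: bits[0:7] width=7 -> value=43 (bin 0101011); offset now 7 = byte 0 bit 7; 33 bits remain
Read 2: bits[7:13] width=6 -> value=62 (bin 111110); offset now 13 = byte 1 bit 5; 27 bits remain
Read 3: bits[13:15] width=2 -> value=0 (bin 00); offset now 15 = byte 1 bit 7; 25 bits remain
Read 4: bits[15:19] width=4 -> value=3 (bin 0011); offset now 19 = byte 2 bit 3; 21 bits remain
Read 5: bits[19:26] width=7 -> value=48 (bin 0110000); offset now 26 = byte 3 bit 2; 14 bits remain

Answer: 14 0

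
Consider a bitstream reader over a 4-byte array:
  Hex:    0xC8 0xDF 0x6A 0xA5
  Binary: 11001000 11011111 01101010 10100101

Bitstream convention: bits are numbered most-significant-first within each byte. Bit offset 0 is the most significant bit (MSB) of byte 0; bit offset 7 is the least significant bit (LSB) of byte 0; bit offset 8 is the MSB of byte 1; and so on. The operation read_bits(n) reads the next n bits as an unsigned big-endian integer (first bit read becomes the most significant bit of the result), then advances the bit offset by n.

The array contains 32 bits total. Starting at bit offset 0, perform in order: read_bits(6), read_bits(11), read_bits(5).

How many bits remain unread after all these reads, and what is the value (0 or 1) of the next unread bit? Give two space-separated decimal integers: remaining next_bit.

Read 1: bits[0:6] width=6 -> value=50 (bin 110010); offset now 6 = byte 0 bit 6; 26 bits remain
Read 2: bits[6:17] width=11 -> value=446 (bin 00110111110); offset now 17 = byte 2 bit 1; 15 bits remain
Read 3: bits[17:22] width=5 -> value=26 (bin 11010); offset now 22 = byte 2 bit 6; 10 bits remain

Answer: 10 1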